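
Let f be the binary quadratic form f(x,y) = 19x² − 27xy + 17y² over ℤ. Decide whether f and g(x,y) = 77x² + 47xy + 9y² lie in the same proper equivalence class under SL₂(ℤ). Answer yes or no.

D₁ = -563, D₂ = -563
f: translate: b→11 (≡-27 mod 38), so (19,-27,17)→(19,11,9)
f: flip: (19,11,9)→(9,-11,19)
f: translate: b→7 (≡-11 mod 18), so (9,-11,19)→(9,7,17)
f: reduced (well bottom): (9,7,17) with a≤c, −a<b≤a
g: flip: (77,47,9)→(9,-47,77)
g: translate: b→7 (≡-47 mod 18), so (9,-47,77)→(9,7,17)
g: reduced (well bottom): (9,7,17) with a≤c, −a<b≤a
reduced forms (9, 7, 17) vs (9, 7, 17) ⇒ equivalent

yes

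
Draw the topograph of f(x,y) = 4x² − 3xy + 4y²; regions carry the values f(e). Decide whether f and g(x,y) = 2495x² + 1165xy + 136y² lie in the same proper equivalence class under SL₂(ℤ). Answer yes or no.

D₁ = -55, D₂ = -55
f: flip: (4,-3,4)→(4,3,4)
f: reduced (well bottom): (4,3,4) with a≤c, −a<b≤a
g: flip: (2495,1165,136)→(136,-1165,2495)
g: translate: b→-77 (≡-1165 mod 272), so (136,-1165,2495)→(136,-77,11)
g: flip: (136,-77,11)→(11,77,136)
g: translate: b→11 (≡77 mod 22), so (11,77,136)→(11,11,4)
g: flip: (11,11,4)→(4,-11,11)
g: translate: b→-3 (≡-11 mod 8), so (4,-11,11)→(4,-3,4)
g: flip: (4,-3,4)→(4,3,4)
g: reduced (well bottom): (4,3,4) with a≤c, −a<b≤a
reduced forms (4, 3, 4) vs (4, 3, 4) ⇒ equivalent

yes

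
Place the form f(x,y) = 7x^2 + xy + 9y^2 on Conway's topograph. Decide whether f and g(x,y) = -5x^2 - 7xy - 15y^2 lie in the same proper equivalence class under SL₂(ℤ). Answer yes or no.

D₁ = -251, D₂ = -251
f: reduced (well bottom): (7,1,9) with a≤c, −a<b≤a
g is negative-definite; reduce −g:
−g: translate: b→-3 (≡7 mod 10), so (5,7,15)→(5,-3,13)
−g: reduced (well bottom): (5,-3,13) with a≤c, −a<b≤a
flip sign back: reduced form of g is (-5,3,-13)
reduced forms (7, 1, 9) vs (-5, 3, -13) ⇒ inequivalent

no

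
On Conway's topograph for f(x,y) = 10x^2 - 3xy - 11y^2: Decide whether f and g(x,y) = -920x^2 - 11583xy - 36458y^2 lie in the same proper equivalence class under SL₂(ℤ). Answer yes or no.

D₁ = 449, D₂ = 449
river cycle of f (length 38): (-11, 3, 10), (10, 17, -4), (-4, 15, 14), (14, 13, -5), (-5, 17, 8), (8, 15, -7), (-7, 13, 10), (10, 7, -10), (-10, 13, 7), (7, 15, -8), … (28 more)
river cycle of g (length 38): (-11, 3, 10), (10, 17, -4), (-4, 15, 14), (14, 13, -5), (-5, 17, 8), (8, 15, -7), (-7, 13, 10), (10, 7, -10), (-10, 13, 7), (7, 15, -8), … (28 more)
cycles coincide ⇒ equivalent

yes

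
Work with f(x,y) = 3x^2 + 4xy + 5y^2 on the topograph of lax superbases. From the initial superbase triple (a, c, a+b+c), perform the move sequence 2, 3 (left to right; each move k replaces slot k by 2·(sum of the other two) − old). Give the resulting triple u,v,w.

start (3,5,12) = (f(1,0),f(0,1),f(1,1))
replace slot 2: 2·(3+12) − 5 = 25 → (3,25,12)
replace slot 3: 2·(3+25) − 12 = 44 → (3,25,44)

3,25,44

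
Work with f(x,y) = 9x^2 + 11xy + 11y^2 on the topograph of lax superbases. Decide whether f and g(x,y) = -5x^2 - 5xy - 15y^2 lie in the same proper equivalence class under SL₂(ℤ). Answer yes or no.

D₁ = -275, D₂ = -275
f: translate: b→-7 (≡11 mod 18), so (9,11,11)→(9,-7,9)
f: flip: (9,-7,9)→(9,7,9)
f: reduced (well bottom): (9,7,9) with a≤c, −a<b≤a
g is negative-definite; reduce −g:
−g: reduced (well bottom): (5,5,15) with a≤c, −a<b≤a
flip sign back: reduced form of g is (-5,-5,-15)
reduced forms (9, 7, 9) vs (-5, -5, -15) ⇒ inequivalent

no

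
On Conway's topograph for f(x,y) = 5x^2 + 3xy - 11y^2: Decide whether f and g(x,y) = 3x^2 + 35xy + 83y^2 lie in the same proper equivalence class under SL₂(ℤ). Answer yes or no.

D₁ = 229, D₂ = 229
river cycle of f (length 6): (5, 13, -3), (-3, 11, 9), (9, 7, -5), (-5, 13, 3), (3, 11, -9), (-9, 7, 5)
river cycle of g (length 6): (3, 11, -9), (-9, 7, 5), (5, 13, -3), (-3, 11, 9), (9, 7, -5), (-5, 13, 3)
cycles coincide ⇒ equivalent

yes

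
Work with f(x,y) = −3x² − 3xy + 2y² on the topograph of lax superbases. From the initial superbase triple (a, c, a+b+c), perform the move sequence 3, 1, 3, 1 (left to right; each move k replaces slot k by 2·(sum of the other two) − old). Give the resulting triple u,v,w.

start (-3,2,-4) = (f(1,0),f(0,1),f(1,1))
replace slot 3: 2·((-3)+2) − (-4) = 2 → (-3,2,2)
replace slot 1: 2·(2+2) − (-3) = 11 → (11,2,2)
replace slot 3: 2·(11+2) − 2 = 24 → (11,2,24)
replace slot 1: 2·(2+24) − 11 = 41 → (41,2,24)

41,2,24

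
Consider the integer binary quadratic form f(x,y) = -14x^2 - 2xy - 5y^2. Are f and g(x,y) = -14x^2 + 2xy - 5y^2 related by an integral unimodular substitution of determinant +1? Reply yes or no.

D₁ = -276, D₂ = -276
f is negative-definite; reduce −f:
−f: flip: (14,2,5)→(5,-2,14)
−f: reduced (well bottom): (5,-2,14) with a≤c, −a<b≤a
flip sign back: reduced form of f is (-5,2,-14)
g is negative-definite; reduce −g:
−g: flip: (14,-2,5)→(5,2,14)
−g: reduced (well bottom): (5,2,14) with a≤c, −a<b≤a
flip sign back: reduced form of g is (-5,-2,-14)
reduced forms (-5, 2, -14) vs (-5, -2, -14) ⇒ inequivalent

no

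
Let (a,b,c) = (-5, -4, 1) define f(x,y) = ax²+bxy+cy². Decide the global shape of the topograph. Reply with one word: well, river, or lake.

D = b²−4ac = (-4)² − 4·(-5)·1 = 36
D = 6² is a perfect square ⇒ form factors over ℤ ⇒ lakes

lake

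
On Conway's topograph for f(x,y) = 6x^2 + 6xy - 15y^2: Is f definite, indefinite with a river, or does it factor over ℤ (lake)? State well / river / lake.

D = b²−4ac = 6² − 4·6·(-15) = 396
D > 0 non-square ⇒ indefinite ⇒ periodic river

river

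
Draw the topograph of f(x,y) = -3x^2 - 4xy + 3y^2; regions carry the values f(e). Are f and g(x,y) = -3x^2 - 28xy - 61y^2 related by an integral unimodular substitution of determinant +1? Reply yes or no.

D₁ = 52, D₂ = 52
river cycle of f (length 10): (3, 4, -3), (-3, 2, 4), (4, 6, -1), (-1, 6, 4), (4, 2, -3), (-3, 4, 3), (3, 2, -4), (-4, 6, 1), (1, 6, -4), (-4, 2, 3)
river cycle of g (length 10): (-3, 2, 4), (4, 6, -1), (-1, 6, 4), (4, 2, -3), (-3, 4, 3), (3, 2, -4), (-4, 6, 1), (1, 6, -4), (-4, 2, 3), (3, 4, -3)
cycles coincide ⇒ equivalent

yes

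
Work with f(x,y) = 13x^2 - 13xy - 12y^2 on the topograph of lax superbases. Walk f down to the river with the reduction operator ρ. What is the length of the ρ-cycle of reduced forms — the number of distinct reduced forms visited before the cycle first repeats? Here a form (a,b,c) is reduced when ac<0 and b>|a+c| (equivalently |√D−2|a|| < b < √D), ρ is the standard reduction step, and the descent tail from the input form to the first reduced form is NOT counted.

D = 793, ⌊√D⌋ = 28
descent: ρ → (-12,13,13)  [lands on river]
river: ρ → (13,13,-12)
river: ρ → (-12,11,14)
river: ρ → (14,17,-9)
river: ρ → (-9,19,12)
river: ρ → (12,5,-16)
river: ρ → (-16,27,1)
river: ρ → (1,27,-16)
river: ρ → (-16,5,12)
river: ρ → (12,19,-9)
river: ρ → (-9,17,14)
river: ρ → (14,11,-12)
ρ-cycle length = 12 (tail of 1 descent step not counted)

12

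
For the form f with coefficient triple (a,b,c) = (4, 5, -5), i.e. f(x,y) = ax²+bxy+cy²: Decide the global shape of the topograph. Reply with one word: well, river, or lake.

D = b²−4ac = 5² − 4·4·(-5) = 105
D > 0 non-square ⇒ indefinite ⇒ periodic river

river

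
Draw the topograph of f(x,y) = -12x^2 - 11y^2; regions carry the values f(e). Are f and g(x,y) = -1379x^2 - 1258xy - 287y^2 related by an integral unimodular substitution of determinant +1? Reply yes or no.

D₁ = -528, D₂ = -528
f is negative-definite; reduce −f:
−f: flip: (12,0,11)→(11,0,12)
−f: reduced (well bottom): (11,0,12) with a≤c, −a<b≤a
flip sign back: reduced form of f is (-11,0,-12)
g is negative-definite; reduce −g:
−g: flip: (1379,1258,287)→(287,-1258,1379)
−g: translate: b→-110 (≡-1258 mod 574), so (287,-1258,1379)→(287,-110,11)
−g: flip: (287,-110,11)→(11,110,287)
−g: translate: b→0 (≡110 mod 22), so (11,110,287)→(11,0,12)
−g: reduced (well bottom): (11,0,12) with a≤c, −a<b≤a
flip sign back: reduced form of g is (-11,0,-12)
reduced forms (-11, 0, -12) vs (-11, 0, -12) ⇒ equivalent

yes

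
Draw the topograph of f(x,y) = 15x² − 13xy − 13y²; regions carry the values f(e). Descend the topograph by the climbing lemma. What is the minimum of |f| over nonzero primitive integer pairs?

descent: ρ → (-13,13,15)  [lands on river]
river: ρ → (15,17,-11)
river: ρ → (-11,27,5)
river: ρ → (5,23,-21)
river: ρ → (-21,19,7)
river: ρ → (7,23,-15)
river: ρ → (-15,7,15)
river: ρ → (15,23,-7)
river: ρ → (-7,19,21)
river: ρ → (21,23,-5)
river: ρ → (-5,27,11)
river: ρ → (11,17,-15)
river: ρ → (-15,13,13)
river: ρ → (13,13,-15)
river: ρ → (-15,17,11)
river: ρ → (11,27,-5)
river: ρ → (-5,23,21)
river: ρ → (21,19,-7)
river: ρ → (-7,23,15)
river: ρ → (15,7,-15)
river: ρ → (-15,23,7)
river: ρ → (7,19,-21)
river: ρ → (-21,23,5)
river: ρ → (5,27,-11)
river: ρ → (-11,17,15)
river: ρ → (15,13,-13)
closes: descent 1, river 26
min |a| on river = 5

5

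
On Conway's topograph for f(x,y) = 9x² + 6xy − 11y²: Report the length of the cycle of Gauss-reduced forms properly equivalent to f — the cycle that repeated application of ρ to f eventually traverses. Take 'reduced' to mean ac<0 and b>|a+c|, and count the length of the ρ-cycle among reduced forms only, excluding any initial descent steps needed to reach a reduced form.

D = 432, ⌊√D⌋ = 20
river: ρ → (-11,16,4)
river: ρ → (4,16,-11)
river: ρ → (-11,6,9)
river: ρ → (9,12,-8)
river: ρ → (-8,20,1)
river: ρ → (1,20,-8)
river: ρ → (-8,12,9)
river: ρ → (9,6,-11)
ρ-cycle length = 8 (tail of 0 descent steps not counted)

8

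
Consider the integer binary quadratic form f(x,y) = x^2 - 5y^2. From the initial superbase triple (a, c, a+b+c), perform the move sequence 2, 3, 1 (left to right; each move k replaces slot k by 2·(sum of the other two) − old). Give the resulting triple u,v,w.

start (1,-5,-4) = (f(1,0),f(0,1),f(1,1))
replace slot 2: 2·(1+(-4)) − (-5) = -1 → (1,-1,-4)
replace slot 3: 2·(1+(-1)) − (-4) = 4 → (1,-1,4)
replace slot 1: 2·((-1)+4) − 1 = 5 → (5,-1,4)

5,-1,4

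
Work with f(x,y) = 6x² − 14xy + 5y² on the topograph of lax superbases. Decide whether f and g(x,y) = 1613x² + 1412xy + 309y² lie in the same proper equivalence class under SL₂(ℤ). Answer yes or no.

D₁ = 76, D₂ = 76
river cycle of f (length 6): (5, 4, -3), (-3, 8, 1), (1, 8, -3), (-3, 4, 5), (5, 6, -2), (-2, 6, 5)
river cycle of g (length 6): (5, 4, -3), (-3, 8, 1), (1, 8, -3), (-3, 4, 5), (5, 6, -2), (-2, 6, 5)
cycles coincide ⇒ equivalent

yes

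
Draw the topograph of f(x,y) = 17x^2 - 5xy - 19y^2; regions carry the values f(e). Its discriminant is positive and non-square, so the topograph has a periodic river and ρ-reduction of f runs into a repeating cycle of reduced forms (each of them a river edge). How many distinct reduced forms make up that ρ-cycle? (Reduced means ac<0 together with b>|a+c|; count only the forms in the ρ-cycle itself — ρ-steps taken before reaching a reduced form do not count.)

D = 1317, ⌊√D⌋ = 36
descent: ρ → (-19,5,17)  [lands on river]
river: ρ → (17,29,-7)
river: ρ → (-7,27,21)
river: ρ → (21,15,-13)
river: ρ → (-13,11,23)
river: ρ → (23,35,-1)
river: ρ → (-1,35,23)
river: ρ → (23,11,-13)
river: ρ → (-13,15,21)
river: ρ → (21,27,-7)
river: ρ → (-7,29,17)
river: ρ → (17,5,-19)
river: ρ → (-19,33,3)
river: ρ → (3,33,-19)
ρ-cycle length = 14 (tail of 1 descent step not counted)

14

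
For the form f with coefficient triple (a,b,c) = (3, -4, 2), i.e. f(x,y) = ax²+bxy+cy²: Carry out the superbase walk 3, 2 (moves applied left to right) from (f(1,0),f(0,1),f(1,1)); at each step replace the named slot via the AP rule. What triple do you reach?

start (3,2,1) = (f(1,0),f(0,1),f(1,1))
replace slot 3: 2·(3+2) − 1 = 9 → (3,2,9)
replace slot 2: 2·(3+9) − 2 = 22 → (3,22,9)

3,22,9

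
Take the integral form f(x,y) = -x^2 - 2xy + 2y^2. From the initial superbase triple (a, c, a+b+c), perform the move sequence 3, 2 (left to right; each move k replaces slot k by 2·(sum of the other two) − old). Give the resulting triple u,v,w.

start (-1,2,-1) = (f(1,0),f(0,1),f(1,1))
replace slot 3: 2·((-1)+2) − (-1) = 3 → (-1,2,3)
replace slot 2: 2·((-1)+3) − 2 = 2 → (-1,2,3)

-1,2,3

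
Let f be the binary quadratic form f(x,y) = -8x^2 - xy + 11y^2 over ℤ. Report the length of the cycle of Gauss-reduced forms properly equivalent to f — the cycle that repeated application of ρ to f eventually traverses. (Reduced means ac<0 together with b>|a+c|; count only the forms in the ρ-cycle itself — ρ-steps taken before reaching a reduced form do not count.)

D = 353, ⌊√D⌋ = 18
descent: ρ → (11,1,-8)
descent: ρ → (-8,15,4)  [lands on river]
river: ρ → (4,17,-4)
river: ρ → (-4,15,8)
river: ρ → (8,17,-2)
river: ρ → (-2,15,16)
river: ρ → (16,17,-1)
river: ρ → (-1,17,16)
river: ρ → (16,15,-2)
river: ρ → (-2,17,8)
river: ρ → (8,15,-4)
river: ρ → (-4,17,4)
river: ρ → (4,15,-8)
river: ρ → (-8,17,2)
river: ρ → (2,15,-16)
river: ρ → (-16,17,1)
river: ρ → (1,17,-16)
river: ρ → (-16,15,2)
river: ρ → (2,17,-8)
ρ-cycle length = 18 (tail of 2 descent steps not counted)

18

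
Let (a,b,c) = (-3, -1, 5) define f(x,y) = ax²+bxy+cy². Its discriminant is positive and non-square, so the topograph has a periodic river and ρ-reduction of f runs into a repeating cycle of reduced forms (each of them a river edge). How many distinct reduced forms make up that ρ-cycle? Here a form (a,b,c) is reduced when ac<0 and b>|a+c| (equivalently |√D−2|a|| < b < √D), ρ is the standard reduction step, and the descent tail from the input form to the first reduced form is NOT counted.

D = 61, ⌊√D⌋ = 7
descent: ρ → (5,1,-3)
descent: ρ → (-3,5,3)  [lands on river]
river: ρ → (3,7,-1)
river: ρ → (-1,7,3)
river: ρ → (3,5,-3)
river: ρ → (-3,7,1)
river: ρ → (1,7,-3)
ρ-cycle length = 6 (tail of 2 descent steps not counted)

6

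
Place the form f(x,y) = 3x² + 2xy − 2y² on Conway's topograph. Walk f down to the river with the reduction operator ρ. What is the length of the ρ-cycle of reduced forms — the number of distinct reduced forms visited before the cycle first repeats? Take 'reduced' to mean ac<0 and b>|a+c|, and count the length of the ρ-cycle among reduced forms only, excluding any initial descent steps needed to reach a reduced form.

D = 28, ⌊√D⌋ = 5
river: ρ → (-2,2,3)
river: ρ → (3,4,-1)
river: ρ → (-1,4,3)
river: ρ → (3,2,-2)
ρ-cycle length = 4 (tail of 0 descent steps not counted)

4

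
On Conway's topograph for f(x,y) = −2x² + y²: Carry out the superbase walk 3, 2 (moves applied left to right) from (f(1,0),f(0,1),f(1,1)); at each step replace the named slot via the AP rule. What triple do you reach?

start (-2,1,-1) = (f(1,0),f(0,1),f(1,1))
replace slot 3: 2·((-2)+1) − (-1) = -1 → (-2,1,-1)
replace slot 2: 2·((-2)+(-1)) − 1 = -7 → (-2,-7,-1)

-2,-7,-1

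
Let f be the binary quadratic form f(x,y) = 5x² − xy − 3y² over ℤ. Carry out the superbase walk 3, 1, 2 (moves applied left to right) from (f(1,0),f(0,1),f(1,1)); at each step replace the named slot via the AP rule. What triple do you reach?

start (5,-3,1) = (f(1,0),f(0,1),f(1,1))
replace slot 3: 2·(5+(-3)) − 1 = 3 → (5,-3,3)
replace slot 1: 2·((-3)+3) − 5 = -5 → (-5,-3,3)
replace slot 2: 2·((-5)+3) − (-3) = -1 → (-5,-1,3)

-5,-1,3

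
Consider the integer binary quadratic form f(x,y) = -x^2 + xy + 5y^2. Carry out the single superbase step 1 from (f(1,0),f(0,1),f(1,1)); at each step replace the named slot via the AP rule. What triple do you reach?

start (-1,5,5) = (f(1,0),f(0,1),f(1,1))
replace slot 1: 2·(5+5) − (-1) = 21 → (21,5,5)

21,5,5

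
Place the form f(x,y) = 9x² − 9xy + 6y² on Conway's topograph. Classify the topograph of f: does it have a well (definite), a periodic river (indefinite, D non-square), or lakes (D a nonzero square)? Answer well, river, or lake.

D = b²−4ac = (-9)² − 4·9·6 = -135
D < 0 ⇒ definite ⇒ every region one sign ⇒ single well

well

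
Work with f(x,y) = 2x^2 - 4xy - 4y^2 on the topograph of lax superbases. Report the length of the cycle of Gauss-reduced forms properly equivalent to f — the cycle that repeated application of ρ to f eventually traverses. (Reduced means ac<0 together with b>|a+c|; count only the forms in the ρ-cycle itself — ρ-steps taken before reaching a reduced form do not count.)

D = 48, ⌊√D⌋ = 6
descent: ρ → (-4,4,2)  [lands on river]
river: ρ → (2,4,-4)
ρ-cycle length = 2 (tail of 1 descent step not counted)

2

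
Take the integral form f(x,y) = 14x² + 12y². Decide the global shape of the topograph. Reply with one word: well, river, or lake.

D = b²−4ac = 0² − 4·14·12 = -672
D < 0 ⇒ definite ⇒ every region one sign ⇒ single well

well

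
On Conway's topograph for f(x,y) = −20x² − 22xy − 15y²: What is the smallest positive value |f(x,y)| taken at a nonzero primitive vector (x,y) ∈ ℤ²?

translate: b→-18 (≡22 mod 40), so (20,22,15)→(20,-18,13)
flip: (20,-18,13)→(13,18,20)
translate: b→-8 (≡18 mod 26), so (13,18,20)→(13,-8,15)
reduced (well bottom): (13,-8,15) with a≤c, −a<b≤a
well minimum |f| = |-13| = 13 (negative-definite)

13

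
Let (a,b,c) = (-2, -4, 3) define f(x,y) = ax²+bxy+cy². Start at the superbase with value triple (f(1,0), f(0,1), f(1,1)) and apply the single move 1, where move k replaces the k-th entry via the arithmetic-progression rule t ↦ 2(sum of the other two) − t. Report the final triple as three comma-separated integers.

start (-2,3,-3) = (f(1,0),f(0,1),f(1,1))
replace slot 1: 2·(3+(-3)) − (-2) = 2 → (2,3,-3)

2,3,-3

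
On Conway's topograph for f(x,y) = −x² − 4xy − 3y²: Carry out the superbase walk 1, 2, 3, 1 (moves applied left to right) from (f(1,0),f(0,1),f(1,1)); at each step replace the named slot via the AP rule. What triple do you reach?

start (-1,-3,-8) = (f(1,0),f(0,1),f(1,1))
replace slot 1: 2·((-3)+(-8)) − (-1) = -21 → (-21,-3,-8)
replace slot 2: 2·((-21)+(-8)) − (-3) = -55 → (-21,-55,-8)
replace slot 3: 2·((-21)+(-55)) − (-8) = -144 → (-21,-55,-144)
replace slot 1: 2·((-55)+(-144)) − (-21) = -377 → (-377,-55,-144)

-377,-55,-144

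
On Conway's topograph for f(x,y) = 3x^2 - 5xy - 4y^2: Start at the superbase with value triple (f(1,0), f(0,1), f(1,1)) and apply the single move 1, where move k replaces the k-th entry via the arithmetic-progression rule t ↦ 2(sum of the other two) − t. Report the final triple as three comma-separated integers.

start (3,-4,-6) = (f(1,0),f(0,1),f(1,1))
replace slot 1: 2·((-4)+(-6)) − 3 = -23 → (-23,-4,-6)

-23,-4,-6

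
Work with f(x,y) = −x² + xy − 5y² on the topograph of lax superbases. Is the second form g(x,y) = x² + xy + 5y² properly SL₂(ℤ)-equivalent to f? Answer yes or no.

D₁ = -19, D₂ = -19
f is negative-definite; reduce −f:
−f: translate: b→1 (≡-1 mod 2), so (1,-1,5)→(1,1,5)
−f: reduced (well bottom): (1,1,5) with a≤c, −a<b≤a
flip sign back: reduced form of f is (-1,-1,-5)
g: reduced (well bottom): (1,1,5) with a≤c, −a<b≤a
reduced forms (-1, -1, -5) vs (1, 1, 5) ⇒ inequivalent

no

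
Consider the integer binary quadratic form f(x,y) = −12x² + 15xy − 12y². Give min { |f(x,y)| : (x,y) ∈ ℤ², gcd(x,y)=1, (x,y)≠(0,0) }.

translate: b→9 (≡-15 mod 24), so (12,-15,12)→(12,9,9)
flip: (12,9,9)→(9,-9,12)
translate: b→9 (≡-9 mod 18), so (9,-9,12)→(9,9,12)
reduced (well bottom): (9,9,12) with a≤c, −a<b≤a
well minimum |f| = |-9| = 9 (negative-definite)

9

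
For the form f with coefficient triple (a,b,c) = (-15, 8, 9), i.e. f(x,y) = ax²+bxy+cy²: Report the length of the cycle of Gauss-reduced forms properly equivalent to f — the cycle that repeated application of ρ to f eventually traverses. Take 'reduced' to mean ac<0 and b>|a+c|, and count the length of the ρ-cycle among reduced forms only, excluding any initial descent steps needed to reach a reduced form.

D = 604, ⌊√D⌋ = 24
river: ρ → (9,10,-14)
river: ρ → (-14,18,5)
river: ρ → (5,22,-6)
river: ρ → (-6,14,17)
river: ρ → (17,20,-3)
river: ρ → (-3,22,10)
river: ρ → (10,18,-7)
river: ρ → (-7,24,1)
river: ρ → (1,24,-7)
river: ρ → (-7,18,10)
river: ρ → (10,22,-3)
river: ρ → (-3,20,17)
river: ρ → (17,14,-6)
river: ρ → (-6,22,5)
river: ρ → (5,18,-14)
river: ρ → (-14,10,9)
river: ρ → (9,8,-15)
river: ρ → (-15,22,2)
river: ρ → (2,22,-15)
river: ρ → (-15,8,9)
ρ-cycle length = 20 (tail of 0 descent steps not counted)

20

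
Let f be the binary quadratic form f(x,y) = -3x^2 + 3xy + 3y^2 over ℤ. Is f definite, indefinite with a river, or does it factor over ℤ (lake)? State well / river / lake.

D = b²−4ac = 3² − 4·(-3)·3 = 45
D > 0 non-square ⇒ indefinite ⇒ periodic river

river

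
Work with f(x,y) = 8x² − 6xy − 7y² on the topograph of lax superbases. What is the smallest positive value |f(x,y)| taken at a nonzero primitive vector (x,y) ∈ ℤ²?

descent: ρ → (-7,6,8)  [lands on river]
river: ρ → (8,10,-5)
river: ρ → (-5,10,8)
river: ρ → (8,6,-7)
river: ρ → (-7,8,7)
river: ρ → (7,6,-8)
river: ρ → (-8,10,5)
river: ρ → (5,10,-8)
river: ρ → (-8,6,7)
river: ρ → (7,8,-7)
closes: descent 1, river 10
min |a| on river = 5

5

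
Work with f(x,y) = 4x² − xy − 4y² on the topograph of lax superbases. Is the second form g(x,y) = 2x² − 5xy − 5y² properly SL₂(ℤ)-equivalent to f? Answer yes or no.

D₁ = 65, D₂ = 65
river cycle of f (length 6): (-4, 1, 4), (4, 7, -1), (-1, 7, 4), (4, 1, -4), (-4, 7, 1), (1, 7, -4)
river cycle of g (length 6): (-5, 5, 2), (2, 7, -2), (-2, 5, 5), (5, 5, -2), (-2, 7, 2), (2, 5, -5)
cycles differ ⇒ inequivalent

no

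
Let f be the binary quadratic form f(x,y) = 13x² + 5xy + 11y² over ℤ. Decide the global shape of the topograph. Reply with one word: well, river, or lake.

D = b²−4ac = 5² − 4·13·11 = -547
D < 0 ⇒ definite ⇒ every region one sign ⇒ single well

well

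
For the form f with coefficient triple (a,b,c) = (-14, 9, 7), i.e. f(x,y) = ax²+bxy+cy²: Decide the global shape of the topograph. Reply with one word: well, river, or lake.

D = b²−4ac = 9² − 4·(-14)·7 = 473
D > 0 non-square ⇒ indefinite ⇒ periodic river

river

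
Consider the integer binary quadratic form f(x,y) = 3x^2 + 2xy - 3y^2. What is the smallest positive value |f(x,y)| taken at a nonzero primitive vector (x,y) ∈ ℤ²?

river: ρ → (-3,4,2)
river: ρ → (2,4,-3)
river: ρ → (-3,2,3)
river: ρ → (3,4,-2)
river: ρ → (-2,4,3)
river: ρ → (3,2,-3)
closes: descent 0, river 6
min |a| on river = 2

2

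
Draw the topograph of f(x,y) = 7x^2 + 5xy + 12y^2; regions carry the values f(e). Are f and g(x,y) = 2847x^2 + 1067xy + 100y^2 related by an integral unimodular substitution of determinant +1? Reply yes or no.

D₁ = -311, D₂ = -311
f: reduced (well bottom): (7,5,12) with a≤c, −a<b≤a
g: flip: (2847,1067,100)→(100,-1067,2847)
g: translate: b→-67 (≡-1067 mod 200), so (100,-1067,2847)→(100,-67,12)
g: flip: (100,-67,12)→(12,67,100)
g: translate: b→-5 (≡67 mod 24), so (12,67,100)→(12,-5,7)
g: flip: (12,-5,7)→(7,5,12)
g: reduced (well bottom): (7,5,12) with a≤c, −a<b≤a
reduced forms (7, 5, 12) vs (7, 5, 12) ⇒ equivalent

yes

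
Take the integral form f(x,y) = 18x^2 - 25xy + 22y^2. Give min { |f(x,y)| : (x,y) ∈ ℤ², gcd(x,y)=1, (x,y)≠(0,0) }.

translate: b→11 (≡-25 mod 36), so (18,-25,22)→(18,11,15)
flip: (18,11,15)→(15,-11,18)
reduced (well bottom): (15,-11,18) with a≤c, −a<b≤a
well minimum = a = 15

15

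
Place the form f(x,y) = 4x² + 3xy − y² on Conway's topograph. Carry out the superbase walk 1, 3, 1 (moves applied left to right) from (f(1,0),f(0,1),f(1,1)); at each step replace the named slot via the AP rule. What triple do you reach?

start (4,-1,6) = (f(1,0),f(0,1),f(1,1))
replace slot 1: 2·((-1)+6) − 4 = 6 → (6,-1,6)
replace slot 3: 2·(6+(-1)) − 6 = 4 → (6,-1,4)
replace slot 1: 2·((-1)+4) − 6 = 0 → (0,-1,4)

0,-1,4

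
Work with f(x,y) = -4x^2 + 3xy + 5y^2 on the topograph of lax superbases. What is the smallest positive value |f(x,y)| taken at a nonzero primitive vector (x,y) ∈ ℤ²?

river: ρ → (5,7,-2)
river: ρ → (-2,9,1)
river: ρ → (1,9,-2)
river: ρ → (-2,7,5)
river: ρ → (5,3,-4)
river: ρ → (-4,5,4)
river: ρ → (4,3,-5)
river: ρ → (-5,7,2)
river: ρ → (2,9,-1)
river: ρ → (-1,9,2)
river: ρ → (2,7,-5)
river: ρ → (-5,3,4)
river: ρ → (4,5,-4)
river: ρ → (-4,3,5)
closes: descent 0, river 14
min |a| on river = 1

1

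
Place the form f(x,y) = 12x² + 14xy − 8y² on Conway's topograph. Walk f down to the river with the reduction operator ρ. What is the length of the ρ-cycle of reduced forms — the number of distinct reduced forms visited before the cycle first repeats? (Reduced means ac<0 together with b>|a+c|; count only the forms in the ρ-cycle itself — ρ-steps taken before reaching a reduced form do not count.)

D = 580, ⌊√D⌋ = 24
river: ρ → (-8,18,8)
river: ρ → (8,14,-12)
river: ρ → (-12,10,10)
river: ρ → (10,10,-12)
river: ρ → (-12,14,8)
river: ρ → (8,18,-8)
river: ρ → (-8,14,12)
river: ρ → (12,10,-10)
river: ρ → (-10,10,12)
river: ρ → (12,14,-8)
ρ-cycle length = 10 (tail of 0 descent steps not counted)

10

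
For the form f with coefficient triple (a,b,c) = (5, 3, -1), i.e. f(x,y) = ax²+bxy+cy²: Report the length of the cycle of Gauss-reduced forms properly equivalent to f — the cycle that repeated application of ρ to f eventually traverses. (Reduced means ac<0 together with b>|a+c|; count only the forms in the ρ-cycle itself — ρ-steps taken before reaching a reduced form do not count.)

D = 29, ⌊√D⌋ = 5
descent: ρ → (-1,5,1)  [lands on river]
river: ρ → (1,5,-1)
ρ-cycle length = 2 (tail of 1 descent step not counted)

2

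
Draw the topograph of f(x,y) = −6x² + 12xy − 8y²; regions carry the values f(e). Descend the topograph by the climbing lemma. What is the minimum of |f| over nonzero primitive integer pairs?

translate: b→0 (≡-12 mod 12), so (6,-12,8)→(6,0,2)
flip: (6,0,2)→(2,0,6)
reduced (well bottom): (2,0,6) with a≤c, −a<b≤a
well minimum |f| = |-2| = 2 (negative-definite)

2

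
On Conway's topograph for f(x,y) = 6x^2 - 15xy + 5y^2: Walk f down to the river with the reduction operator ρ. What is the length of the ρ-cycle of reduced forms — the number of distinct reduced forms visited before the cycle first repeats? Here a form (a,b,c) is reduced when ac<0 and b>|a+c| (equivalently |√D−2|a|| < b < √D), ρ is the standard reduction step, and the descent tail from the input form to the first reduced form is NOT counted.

D = 105, ⌊√D⌋ = 10
descent: ρ → (5,5,-4)  [lands on river]
river: ρ → (-4,3,6)
river: ρ → (6,9,-1)
river: ρ → (-1,9,6)
river: ρ → (6,3,-4)
river: ρ → (-4,5,5)
ρ-cycle length = 6 (tail of 1 descent step not counted)

6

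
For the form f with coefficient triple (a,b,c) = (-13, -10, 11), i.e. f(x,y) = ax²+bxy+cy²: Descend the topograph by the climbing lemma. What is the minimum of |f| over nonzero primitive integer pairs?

descent: ρ → (11,10,-13)  [lands on river]
river: ρ → (-13,16,8)
river: ρ → (8,16,-13)
river: ρ → (-13,10,11)
river: ρ → (11,12,-12)
river: ρ → (-12,12,11)
closes: descent 1, river 6
min |a| on river = 8

8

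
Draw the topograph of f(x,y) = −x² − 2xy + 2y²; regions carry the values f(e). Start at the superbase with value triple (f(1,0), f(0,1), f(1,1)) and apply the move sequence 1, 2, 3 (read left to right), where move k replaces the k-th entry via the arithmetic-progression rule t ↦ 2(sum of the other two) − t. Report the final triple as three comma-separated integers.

start (-1,2,-1) = (f(1,0),f(0,1),f(1,1))
replace slot 1: 2·(2+(-1)) − (-1) = 3 → (3,2,-1)
replace slot 2: 2·(3+(-1)) − 2 = 2 → (3,2,-1)
replace slot 3: 2·(3+2) − (-1) = 11 → (3,2,11)

3,2,11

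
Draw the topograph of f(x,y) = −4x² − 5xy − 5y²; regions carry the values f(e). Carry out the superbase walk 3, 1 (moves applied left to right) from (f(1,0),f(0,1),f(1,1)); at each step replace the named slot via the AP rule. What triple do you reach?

start (-4,-5,-14) = (f(1,0),f(0,1),f(1,1))
replace slot 3: 2·((-4)+(-5)) − (-14) = -4 → (-4,-5,-4)
replace slot 1: 2·((-5)+(-4)) − (-4) = -14 → (-14,-5,-4)

-14,-5,-4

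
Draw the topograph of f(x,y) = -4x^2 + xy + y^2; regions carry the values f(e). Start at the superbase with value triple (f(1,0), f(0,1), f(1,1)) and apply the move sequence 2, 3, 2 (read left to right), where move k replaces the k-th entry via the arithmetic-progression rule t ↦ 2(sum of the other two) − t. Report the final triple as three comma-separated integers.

start (-4,1,-2) = (f(1,0),f(0,1),f(1,1))
replace slot 2: 2·((-4)+(-2)) − 1 = -13 → (-4,-13,-2)
replace slot 3: 2·((-4)+(-13)) − (-2) = -32 → (-4,-13,-32)
replace slot 2: 2·((-4)+(-32)) − (-13) = -59 → (-4,-59,-32)

-4,-59,-32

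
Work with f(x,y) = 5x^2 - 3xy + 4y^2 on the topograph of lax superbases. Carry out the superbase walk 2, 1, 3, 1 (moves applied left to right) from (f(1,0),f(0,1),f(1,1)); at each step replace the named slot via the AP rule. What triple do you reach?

start (5,4,6) = (f(1,0),f(0,1),f(1,1))
replace slot 2: 2·(5+6) − 4 = 18 → (5,18,6)
replace slot 1: 2·(18+6) − 5 = 43 → (43,18,6)
replace slot 3: 2·(43+18) − 6 = 116 → (43,18,116)
replace slot 1: 2·(18+116) − 43 = 225 → (225,18,116)

225,18,116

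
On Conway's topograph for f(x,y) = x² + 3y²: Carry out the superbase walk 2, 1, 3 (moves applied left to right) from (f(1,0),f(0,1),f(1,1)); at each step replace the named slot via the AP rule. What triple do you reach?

start (1,3,4) = (f(1,0),f(0,1),f(1,1))
replace slot 2: 2·(1+4) − 3 = 7 → (1,7,4)
replace slot 1: 2·(7+4) − 1 = 21 → (21,7,4)
replace slot 3: 2·(21+7) − 4 = 52 → (21,7,52)

21,7,52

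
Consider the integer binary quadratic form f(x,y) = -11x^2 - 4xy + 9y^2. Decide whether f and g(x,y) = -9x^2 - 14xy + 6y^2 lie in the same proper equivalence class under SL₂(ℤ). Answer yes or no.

D₁ = 412, D₂ = 412
river cycle of f (length 12): (9, 4, -11), (-11, 18, 2), (2, 18, -11), (-11, 4, 9), (9, 14, -6), (-6, 10, 13), (13, 16, -3), (-3, 20, 1), (1, 20, -3), (-3, 16, 13), … (2 more)
river cycle of g (length 12): (6, 14, -9), (-9, 4, 11), (11, 18, -2), (-2, 18, 11), (11, 4, -9), (-9, 14, 6), (6, 10, -13), (-13, 16, 3), (3, 20, -1), (-1, 20, 3), … (2 more)
cycles differ ⇒ inequivalent

no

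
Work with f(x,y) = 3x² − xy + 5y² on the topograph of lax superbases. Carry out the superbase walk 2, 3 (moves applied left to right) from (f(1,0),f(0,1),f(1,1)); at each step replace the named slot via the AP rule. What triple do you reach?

start (3,5,7) = (f(1,0),f(0,1),f(1,1))
replace slot 2: 2·(3+7) − 5 = 15 → (3,15,7)
replace slot 3: 2·(3+15) − 7 = 29 → (3,15,29)

3,15,29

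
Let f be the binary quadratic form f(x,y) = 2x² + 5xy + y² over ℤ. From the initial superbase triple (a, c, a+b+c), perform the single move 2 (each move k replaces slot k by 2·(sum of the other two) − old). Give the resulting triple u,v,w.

start (2,1,8) = (f(1,0),f(0,1),f(1,1))
replace slot 2: 2·(2+8) − 1 = 19 → (2,19,8)

2,19,8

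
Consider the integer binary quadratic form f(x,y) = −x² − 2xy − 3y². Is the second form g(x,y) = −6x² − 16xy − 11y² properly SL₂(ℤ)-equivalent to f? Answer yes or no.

D₁ = -8, D₂ = -8
f is negative-definite; reduce −f:
−f: translate: b→0 (≡2 mod 2), so (1,2,3)→(1,0,2)
−f: reduced (well bottom): (1,0,2) with a≤c, −a<b≤a
flip sign back: reduced form of f is (-1,0,-2)
g is negative-definite; reduce −g:
−g: translate: b→4 (≡16 mod 12), so (6,16,11)→(6,4,1)
−g: flip: (6,4,1)→(1,-4,6)
−g: translate: b→0 (≡-4 mod 2), so (1,-4,6)→(1,0,2)
−g: reduced (well bottom): (1,0,2) with a≤c, −a<b≤a
flip sign back: reduced form of g is (-1,0,-2)
reduced forms (-1, 0, -2) vs (-1, 0, -2) ⇒ equivalent

yes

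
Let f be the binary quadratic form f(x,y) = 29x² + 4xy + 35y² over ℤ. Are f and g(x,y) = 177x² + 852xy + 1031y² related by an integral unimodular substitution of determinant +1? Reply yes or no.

D₁ = -4044, D₂ = -4044
f: reduced (well bottom): (29,4,35) with a≤c, −a<b≤a
g: translate: b→144 (≡852 mod 354), so (177,852,1031)→(177,144,35)
g: flip: (177,144,35)→(35,-144,177)
g: translate: b→-4 (≡-144 mod 70), so (35,-144,177)→(35,-4,29)
g: flip: (35,-4,29)→(29,4,35)
g: reduced (well bottom): (29,4,35) with a≤c, −a<b≤a
reduced forms (29, 4, 35) vs (29, 4, 35) ⇒ equivalent

yes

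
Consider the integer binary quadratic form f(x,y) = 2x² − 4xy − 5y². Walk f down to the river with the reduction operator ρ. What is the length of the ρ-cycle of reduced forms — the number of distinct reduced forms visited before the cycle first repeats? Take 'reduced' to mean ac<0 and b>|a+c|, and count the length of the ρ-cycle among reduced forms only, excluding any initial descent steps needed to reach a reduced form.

D = 56, ⌊√D⌋ = 7
descent: ρ → (-5,4,2)  [lands on river]
river: ρ → (2,4,-5)
river: ρ → (-5,6,1)
river: ρ → (1,6,-5)
ρ-cycle length = 4 (tail of 1 descent step not counted)

4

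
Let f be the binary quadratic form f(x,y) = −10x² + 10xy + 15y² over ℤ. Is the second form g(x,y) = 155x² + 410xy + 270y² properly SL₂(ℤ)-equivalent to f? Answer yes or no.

D₁ = 700, D₂ = 700
river cycle of f (length 4): (15, 20, -5), (-5, 20, 15), (15, 10, -10), (-10, 10, 15)
river cycle of g (length 4): (15, 20, -5), (-5, 20, 15), (15, 10, -10), (-10, 10, 15)
cycles coincide ⇒ equivalent

yes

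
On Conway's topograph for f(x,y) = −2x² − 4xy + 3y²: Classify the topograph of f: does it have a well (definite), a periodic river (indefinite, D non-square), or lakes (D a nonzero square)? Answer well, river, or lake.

D = b²−4ac = (-4)² − 4·(-2)·3 = 40
D > 0 non-square ⇒ indefinite ⇒ periodic river

river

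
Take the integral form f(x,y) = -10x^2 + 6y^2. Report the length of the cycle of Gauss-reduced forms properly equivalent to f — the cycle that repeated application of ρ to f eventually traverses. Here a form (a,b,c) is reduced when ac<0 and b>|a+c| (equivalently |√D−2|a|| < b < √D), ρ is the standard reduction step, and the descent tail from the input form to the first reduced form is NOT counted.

D = 240, ⌊√D⌋ = 15
descent: ρ → (6,12,-4)  [lands on river]
river: ρ → (-4,12,6)
ρ-cycle length = 2 (tail of 1 descent step not counted)

2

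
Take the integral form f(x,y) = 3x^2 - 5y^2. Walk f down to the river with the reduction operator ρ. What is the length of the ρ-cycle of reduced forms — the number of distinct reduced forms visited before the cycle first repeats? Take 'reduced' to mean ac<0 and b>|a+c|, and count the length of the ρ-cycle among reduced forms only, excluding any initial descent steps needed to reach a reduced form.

D = 60, ⌊√D⌋ = 7
descent: ρ → (-5,0,3)
descent: ρ → (3,6,-2)  [lands on river]
river: ρ → (-2,6,3)
ρ-cycle length = 2 (tail of 2 descent steps not counted)

2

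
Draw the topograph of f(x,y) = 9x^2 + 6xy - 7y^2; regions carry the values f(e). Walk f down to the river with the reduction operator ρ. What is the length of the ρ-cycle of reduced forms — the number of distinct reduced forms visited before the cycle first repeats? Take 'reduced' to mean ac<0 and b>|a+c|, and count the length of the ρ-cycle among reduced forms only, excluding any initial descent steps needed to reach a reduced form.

D = 288, ⌊√D⌋ = 16
river: ρ → (-7,8,8)
river: ρ → (8,8,-7)
river: ρ → (-7,6,9)
river: ρ → (9,12,-4)
river: ρ → (-4,12,9)
river: ρ → (9,6,-7)
ρ-cycle length = 6 (tail of 0 descent steps not counted)

6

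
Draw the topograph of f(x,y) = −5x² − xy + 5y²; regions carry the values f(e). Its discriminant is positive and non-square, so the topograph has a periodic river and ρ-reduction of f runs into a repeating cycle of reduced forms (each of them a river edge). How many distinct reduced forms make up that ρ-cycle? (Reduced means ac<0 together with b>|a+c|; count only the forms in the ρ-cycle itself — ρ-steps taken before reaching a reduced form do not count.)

D = 101, ⌊√D⌋ = 10
descent: ρ → (5,1,-5)  [lands on river]
river: ρ → (-5,9,1)
river: ρ → (1,9,-5)
river: ρ → (-5,1,5)
river: ρ → (5,9,-1)
river: ρ → (-1,9,5)
ρ-cycle length = 6 (tail of 1 descent step not counted)

6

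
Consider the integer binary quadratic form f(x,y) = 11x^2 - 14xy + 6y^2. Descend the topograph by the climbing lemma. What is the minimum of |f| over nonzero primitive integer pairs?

translate: b→8 (≡-14 mod 22), so (11,-14,6)→(11,8,3)
flip: (11,8,3)→(3,-8,11)
translate: b→-2 (≡-8 mod 6), so (3,-8,11)→(3,-2,6)
reduced (well bottom): (3,-2,6) with a≤c, −a<b≤a
well minimum = a = 3

3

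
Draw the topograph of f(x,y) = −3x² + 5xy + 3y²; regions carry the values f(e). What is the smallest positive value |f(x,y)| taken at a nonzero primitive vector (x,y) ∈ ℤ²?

river: ρ → (3,7,-1)
river: ρ → (-1,7,3)
river: ρ → (3,5,-3)
river: ρ → (-3,7,1)
river: ρ → (1,7,-3)
river: ρ → (-3,5,3)
closes: descent 0, river 6
min |a| on river = 1

1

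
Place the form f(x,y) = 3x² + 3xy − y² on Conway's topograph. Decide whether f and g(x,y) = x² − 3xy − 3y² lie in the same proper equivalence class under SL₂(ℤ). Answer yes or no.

D₁ = 21, D₂ = 21
river cycle of f (length 2): (-1, 3, 3), (3, 3, -1)
river cycle of g (length 2): (-3, 3, 1), (1, 3, -3)
cycles differ ⇒ inequivalent

no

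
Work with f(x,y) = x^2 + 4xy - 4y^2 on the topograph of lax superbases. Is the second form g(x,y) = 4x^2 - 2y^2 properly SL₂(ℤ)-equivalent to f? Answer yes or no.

D₁ = 32, D₂ = 32
river cycle of f (length 2): (-4, 4, 1), (1, 4, -4)
river cycle of g (length 2): (-2, 4, 2), (2, 4, -2)
cycles differ ⇒ inequivalent

no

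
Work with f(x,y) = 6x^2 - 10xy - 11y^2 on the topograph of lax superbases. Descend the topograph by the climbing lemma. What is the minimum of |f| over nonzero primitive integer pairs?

descent: ρ → (-11,10,6)  [lands on river]
river: ρ → (6,14,-7)
river: ρ → (-7,14,6)
river: ρ → (6,10,-11)
river: ρ → (-11,12,5)
river: ρ → (5,18,-2)
river: ρ → (-2,18,5)
river: ρ → (5,12,-11)
closes: descent 1, river 8
min |a| on river = 2

2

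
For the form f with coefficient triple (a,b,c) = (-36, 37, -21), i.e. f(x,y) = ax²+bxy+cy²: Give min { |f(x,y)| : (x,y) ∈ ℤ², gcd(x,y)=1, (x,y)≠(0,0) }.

translate: b→35 (≡-37 mod 72), so (36,-37,21)→(36,35,20)
flip: (36,35,20)→(20,-35,36)
translate: b→5 (≡-35 mod 40), so (20,-35,36)→(20,5,21)
reduced (well bottom): (20,5,21) with a≤c, −a<b≤a
well minimum |f| = |-20| = 20 (negative-definite)

20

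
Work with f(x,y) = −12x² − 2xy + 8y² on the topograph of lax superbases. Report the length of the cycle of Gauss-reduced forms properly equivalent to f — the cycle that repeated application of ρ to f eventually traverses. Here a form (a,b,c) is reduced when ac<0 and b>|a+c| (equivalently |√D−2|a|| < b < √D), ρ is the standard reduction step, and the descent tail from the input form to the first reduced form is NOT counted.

D = 388, ⌊√D⌋ = 19
descent: ρ → (8,18,-2)  [lands on river]
river: ρ → (-2,18,8)
river: ρ → (8,14,-6)
river: ρ → (-6,10,12)
river: ρ → (12,14,-4)
river: ρ → (-4,18,4)
river: ρ → (4,14,-12)
river: ρ → (-12,10,6)
river: ρ → (6,14,-8)
river: ρ → (-8,18,2)
river: ρ → (2,18,-8)
river: ρ → (-8,14,6)
river: ρ → (6,10,-12)
river: ρ → (-12,14,4)
river: ρ → (4,18,-4)
river: ρ → (-4,14,12)
river: ρ → (12,10,-6)
river: ρ → (-6,14,8)
ρ-cycle length = 18 (tail of 1 descent step not counted)

18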